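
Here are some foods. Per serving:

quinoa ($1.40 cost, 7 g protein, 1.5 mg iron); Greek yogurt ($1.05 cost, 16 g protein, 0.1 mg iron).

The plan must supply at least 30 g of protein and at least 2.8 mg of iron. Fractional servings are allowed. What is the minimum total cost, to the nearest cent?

Compare the cost at each extreme point of the feasible region.
quinoa only: max(30/7, 2.8/1.5) = 4.286 servings → $6.00.
Greek yogurt only: max(30/16, 2.8/0.1) = 28 servings → $29.40.
quinoa + Greek yogurt with both tight: 1.794 servings and 1.09 servings → $3.66.
The minimum over all feasible corners is $3.66.

$3.66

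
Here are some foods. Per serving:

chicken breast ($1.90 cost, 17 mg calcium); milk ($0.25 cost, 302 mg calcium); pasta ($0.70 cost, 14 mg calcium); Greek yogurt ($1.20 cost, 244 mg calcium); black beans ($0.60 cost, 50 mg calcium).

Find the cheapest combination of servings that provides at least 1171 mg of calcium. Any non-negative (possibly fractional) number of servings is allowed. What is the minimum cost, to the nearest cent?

Cost per mg of calcium: milk $0.0008, Greek yogurt $0.0049, black beans $0.0120, pasta $0.0500, chicken breast $0.1118.
With no serving limits, use only milk: 1171 mg / 302 mg = 3.877 servings × $0.25 = $0.97.

$0.97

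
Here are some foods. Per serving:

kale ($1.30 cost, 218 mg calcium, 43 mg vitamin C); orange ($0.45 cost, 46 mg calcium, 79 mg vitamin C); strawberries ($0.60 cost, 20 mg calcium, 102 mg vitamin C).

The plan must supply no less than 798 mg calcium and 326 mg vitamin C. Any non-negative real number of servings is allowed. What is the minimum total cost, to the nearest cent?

$5.18

At the optimum either one food covers both requirements or two foods hit both targets exactly; no other combination can be cheaper.
kale only: max(798/218, 326/43) = 7.581 servings → $9.86.
orange only: max(798/46, 326/79) = 17.35 servings → $7.81.
strawberries only: max(798/20, 326/102) = 39.9 servings → $23.94.
kale + orange with both tight: 3.152 servings and 2.411 servings → $5.18.
kale + strawberries with both tight: 3.503 servings and 1.719 servings → $5.59.
orange + strawberries with both targets exact would need a negative amount; discard.
The minimum over all feasible corners is $5.18.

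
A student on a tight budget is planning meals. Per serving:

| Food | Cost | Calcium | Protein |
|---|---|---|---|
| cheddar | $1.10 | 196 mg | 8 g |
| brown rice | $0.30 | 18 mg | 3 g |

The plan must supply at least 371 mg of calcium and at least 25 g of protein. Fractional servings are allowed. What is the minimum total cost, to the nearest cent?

$2.95

Minimising a linear cost over {calcium ≥ 371, protein ≥ 25, servings ≥ 0} — the optimum is at a vertex, using one or two foods.
cheddar only: max(371/196, 25/8) = 3.125 servings → $3.44.
brown rice only: max(371/18, 25/3) = 20.61 servings → $6.18.
cheddar + brown rice with both tight: 1.493 servings and 4.351 servings → $2.95.
The minimum over all feasible corners is $2.95.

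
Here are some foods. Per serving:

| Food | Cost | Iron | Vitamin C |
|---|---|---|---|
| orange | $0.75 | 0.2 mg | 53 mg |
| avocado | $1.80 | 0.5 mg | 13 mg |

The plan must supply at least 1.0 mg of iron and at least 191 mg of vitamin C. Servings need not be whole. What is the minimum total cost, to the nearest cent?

$3.70

An LP optimum is at a vertex; with two nutrient constraints at most two foods are used. Check each candidate.
orange only: max(1.0/0.2, 191/53) = 5 servings → $3.75.
avocado only: max(1.0/0.5, 191/13) = 14.69 servings → $26.45.
orange + avocado with both tight: 3.452 servings and 0.6192 servings → $3.70.
Cheapest feasible corner: $3.70.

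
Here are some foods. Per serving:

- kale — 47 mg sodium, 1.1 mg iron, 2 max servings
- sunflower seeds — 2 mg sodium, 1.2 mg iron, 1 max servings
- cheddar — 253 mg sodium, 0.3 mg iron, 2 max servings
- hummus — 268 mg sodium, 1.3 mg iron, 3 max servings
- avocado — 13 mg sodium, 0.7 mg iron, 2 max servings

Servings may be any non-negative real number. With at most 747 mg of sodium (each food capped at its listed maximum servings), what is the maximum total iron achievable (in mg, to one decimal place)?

7.8 mg

Iron per mg sodium: sunflower seeds 0.6, avocado 0.05385, kale 0.0234, hummus 0.004851, cheddar 0.001186.
Take 1 serving of sunflower seeds: uses 2 mg sodium, +1.2 mg iron (running total 1.2 mg).
Take 2 servings of avocado: uses 26 mg sodium, +1.4 mg iron (running total 2.6 mg).
Take 2 servings of kale: uses 94 mg sodium, +2.2 mg iron (running total 4.8 mg).
Take 2.332 servings of hummus: uses 625 mg sodium, +3.0 mg iron (running total 7.8 mg).
Filling greedily by iron-per-mg sodium is optimal for one linear limit, giving 7.8 mg.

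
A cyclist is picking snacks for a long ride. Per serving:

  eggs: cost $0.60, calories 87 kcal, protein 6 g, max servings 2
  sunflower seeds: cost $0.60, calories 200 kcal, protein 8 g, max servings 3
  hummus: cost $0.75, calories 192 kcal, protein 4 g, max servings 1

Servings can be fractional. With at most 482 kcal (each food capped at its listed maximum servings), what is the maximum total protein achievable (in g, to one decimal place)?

Protein per kcal: eggs 0.06897, sunflower seeds 0.04, hummus 0.02083.
Take 2 servings of eggs: uses 174 kcal, +12.0 g protein (running total 12.0 g).
Take 1.54 servings of sunflower seeds: uses 308 kcal, +12.3 g protein (running total 24.3 g).
Filling greedily by protein-per-kcal is optimal for one linear limit, giving 24.3 g.

24.3 g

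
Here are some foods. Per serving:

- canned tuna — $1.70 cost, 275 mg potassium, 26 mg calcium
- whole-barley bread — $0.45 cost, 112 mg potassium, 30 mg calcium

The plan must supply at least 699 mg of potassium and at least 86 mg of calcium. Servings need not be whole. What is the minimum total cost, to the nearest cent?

$2.81

An LP optimum is at a vertex; with two nutrient constraints at most two foods are used. Check each candidate.
canned tuna only: max(699/275, 86/26) = 3.308 servings → $5.62.
whole-barley bread only: max(699/112, 86/30) = 6.241 servings → $2.81.
canned tuna + whole-barley bread with both tight: 2.124 servings and 1.026 servings → $4.07.
So the least-cost plan costs $2.81.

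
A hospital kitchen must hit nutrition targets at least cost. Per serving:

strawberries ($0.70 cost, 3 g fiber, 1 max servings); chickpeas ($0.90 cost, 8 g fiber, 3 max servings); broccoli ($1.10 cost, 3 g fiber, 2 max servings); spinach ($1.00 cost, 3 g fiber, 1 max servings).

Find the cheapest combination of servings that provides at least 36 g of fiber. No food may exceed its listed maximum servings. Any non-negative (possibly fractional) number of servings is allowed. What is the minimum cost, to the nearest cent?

Cost per g of fiber: chickpeas $0.1125, strawberries $0.2333, spinach $0.3333, broccoli $0.3667.
Take 3 servings of chickpeas: +24.0 g fiber for $2.70 (total $2.70, still need 12.0 g).
Take 1 serving of strawberries: +3.0 g fiber for $0.70 (total $3.40, still need 9.0 g).
Take 1 serving of spinach: +3.0 g fiber for $1.00 (total $4.40, still need 6.0 g).
Take 2 servings of broccoli: +6.0 g fiber for $2.20 (total $6.60, still need 0.0 g).
Greedy by cheapest-per-g is optimal for a single linear constraint, so the minimum cost is $6.60.

$6.60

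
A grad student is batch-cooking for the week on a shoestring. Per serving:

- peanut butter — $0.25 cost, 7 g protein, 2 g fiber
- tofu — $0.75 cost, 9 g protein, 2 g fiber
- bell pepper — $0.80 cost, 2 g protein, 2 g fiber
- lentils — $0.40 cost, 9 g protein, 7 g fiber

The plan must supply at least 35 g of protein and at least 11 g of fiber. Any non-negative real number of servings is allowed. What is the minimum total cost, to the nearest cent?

$1.27

An LP optimum is at a vertex; with two nutrient constraints at most two foods are used. Check each candidate.
peanut butter only: max(35/7, 11/2) = 5.5 servings → $1.38.
tofu only: max(35/9, 11/2) = 5.5 servings → $4.12.
bell pepper only: max(35/2, 11/2) = 17.5 servings → $14.00.
lentils only: max(35/9, 11/7) = 3.889 servings → $1.56.
peanut butter + tofu: the both-tight solution has a negative serving — not a feasible corner.
peanut butter + bell pepper with both tight: 4.8 servings and 0.7 servings → $1.76.
peanut butter + lentils with both tight: 4.71 servings and 0.2258 servings → $1.27.
tofu + bell pepper with both tight: 3.429 servings and 2.071 servings → $4.23.
tofu + lentils with both tight: 3.244 servings and 0.6444 servings → $2.69.
bell pepper + lentils: intersection lies outside the first quadrant.
The minimum over all feasible corners is $1.27.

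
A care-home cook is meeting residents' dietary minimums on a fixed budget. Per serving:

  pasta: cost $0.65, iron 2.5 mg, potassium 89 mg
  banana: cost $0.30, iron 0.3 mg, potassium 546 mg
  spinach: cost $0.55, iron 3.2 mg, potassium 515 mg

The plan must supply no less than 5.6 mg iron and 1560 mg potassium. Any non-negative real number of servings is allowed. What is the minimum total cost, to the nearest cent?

With two linear requirements the optimum uses one or two foods; enumerate the corners.
pasta only: max(5.6/2.5, 1560/89) = 17.53 servings → $11.39.
banana only: max(5.6/0.3, 1560/546) = 18.67 servings → $5.60.
spinach only: max(5.6/3.2, 1560/515) = 3.029 servings → $1.67.
pasta + banana with both tight: 1.935 servings and 2.542 servings → $2.02.
pasta + spinach: intersection lies outside the first quadrant.
banana + spinach with both tight: 1.324 servings and 1.626 servings → $1.29.
So the least-cost plan costs $1.29.

$1.29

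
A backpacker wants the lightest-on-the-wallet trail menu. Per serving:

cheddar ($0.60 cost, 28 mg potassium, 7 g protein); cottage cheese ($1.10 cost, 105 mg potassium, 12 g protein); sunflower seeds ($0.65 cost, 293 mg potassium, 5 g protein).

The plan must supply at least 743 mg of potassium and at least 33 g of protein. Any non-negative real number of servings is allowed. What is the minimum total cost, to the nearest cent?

This is a tiny linear program; its minimum lies at a vertex of the feasible set. List the vertices and price them.
cheddar only: max(743/28, 33/7) = 26.54 servings → $15.92.
cottage cheese only: max(743/105, 33/12) = 7.076 servings → $7.78.
sunflower seeds only: max(743/293, 33/5) = 6.6 servings → $4.29.
cheddar + cottage cheese with both targets exact would need a negative amount; discard.
cheddar + sunflower seeds with both tight: 3.116 servings and 2.238 servings → $3.32.
cottage cheese + sunflower seeds with both tight: 1.991 servings and 1.822 servings → $3.37.
The minimum over all feasible corners is $3.32.

$3.32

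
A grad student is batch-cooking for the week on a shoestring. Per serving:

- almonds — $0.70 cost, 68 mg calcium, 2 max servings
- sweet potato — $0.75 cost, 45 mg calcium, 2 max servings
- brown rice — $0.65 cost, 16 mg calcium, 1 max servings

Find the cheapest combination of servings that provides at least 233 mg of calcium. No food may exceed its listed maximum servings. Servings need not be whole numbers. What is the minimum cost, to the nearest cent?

Cost per mg of calcium: almonds $0.0103, sweet potato $0.0167, brown rice $0.0406.
Take 2 servings of almonds: +136.0 mg calcium for $1.40 (total $1.40, still need 97.0 mg).
Take 2 servings of sweet potato: +90.0 mg calcium for $1.50 (total $2.90, still need 7.0 mg).
Take 0.4375 servings of brown rice: +7.0 mg calcium for $0.28 (total $3.18, still need 0.0 mg).
Greedy by cheapest-per-mg is optimal for a single linear constraint, so the minimum cost is $3.18.

$3.18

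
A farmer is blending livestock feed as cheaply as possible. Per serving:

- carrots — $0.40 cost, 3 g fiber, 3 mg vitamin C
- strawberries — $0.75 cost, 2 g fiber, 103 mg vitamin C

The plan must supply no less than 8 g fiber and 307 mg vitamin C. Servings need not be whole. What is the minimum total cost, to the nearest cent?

The cheapest plan sits at a corner of the feasible region — with two constraints it uses at most two foods.
carrots only: max(8/3, 307/3) = 102.3 servings → $40.93.
strawberries only: max(8/2, 307/103) = 4 servings → $3.00.
carrots + strawberries with both tight: 0.6931 servings and 2.96 servings → $2.50.
Cheapest feasible corner: $2.50.

$2.50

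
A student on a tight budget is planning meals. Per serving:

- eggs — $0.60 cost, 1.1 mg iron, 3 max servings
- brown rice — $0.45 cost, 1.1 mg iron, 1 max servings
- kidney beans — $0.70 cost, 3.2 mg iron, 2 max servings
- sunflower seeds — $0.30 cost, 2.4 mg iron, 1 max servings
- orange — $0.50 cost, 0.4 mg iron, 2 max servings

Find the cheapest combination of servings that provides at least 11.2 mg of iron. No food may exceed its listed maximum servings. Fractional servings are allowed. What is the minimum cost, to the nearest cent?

$2.86

Cost per mg of iron: sunflower seeds $0.1250, kidney beans $0.2188, brown rice $0.4091, eggs $0.5455, orange $1.2500.
Take 1 serving of sunflower seeds: +2.4 mg iron for $0.30 (total $0.30, still need 8.8 mg).
Take 2 servings of kidney beans: +6.4 mg iron for $1.40 (total $1.70, still need 2.4 mg).
Take 1 serving of brown rice: +1.1 mg iron for $0.45 (total $2.15, still need 1.3 mg).
Take 1.182 servings of eggs: +1.3 mg iron for $0.71 (total $2.86, still need 0.0 mg).
Filling from the cheapest source first is optimal under one linear minimum: $2.86.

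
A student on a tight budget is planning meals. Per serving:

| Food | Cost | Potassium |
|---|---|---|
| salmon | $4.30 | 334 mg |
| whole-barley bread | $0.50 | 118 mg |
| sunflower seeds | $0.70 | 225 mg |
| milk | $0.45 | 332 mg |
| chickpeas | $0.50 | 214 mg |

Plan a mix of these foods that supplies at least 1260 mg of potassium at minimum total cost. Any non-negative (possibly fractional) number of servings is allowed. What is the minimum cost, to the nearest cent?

Cost per mg of potassium: milk $0.0014, chickpeas $0.0023, sunflower seeds $0.0031, whole-barley bread $0.0042, salmon $0.0129.
With no serving limits, use only milk: 1260 mg / 332 mg = 3.795 servings × $0.45 = $1.71.

$1.71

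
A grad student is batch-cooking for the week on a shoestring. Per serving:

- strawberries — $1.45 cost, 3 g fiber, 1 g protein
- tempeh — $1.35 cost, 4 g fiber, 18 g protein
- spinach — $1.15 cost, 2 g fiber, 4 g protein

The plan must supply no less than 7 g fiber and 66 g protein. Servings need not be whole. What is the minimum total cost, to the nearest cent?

Minimising a linear cost over {fiber ≥ 7, protein ≥ 66, servings ≥ 0} — the optimum is at a vertex, using one or two foods.
strawberries only: max(7/3, 66/1) = 66 servings → $95.70.
tempeh only: max(7/4, 66/18) = 3.667 servings → $4.95.
spinach only: max(7/2, 66/4) = 16.5 servings → $18.98.
strawberries + tempeh: the both-tight solution has a negative serving — not a feasible corner.
strawberries + spinach: intersection lies outside the first quadrant.
tempeh + spinach with both targets exact would need a negative amount; discard.
So the least-cost plan costs $4.95.

$4.95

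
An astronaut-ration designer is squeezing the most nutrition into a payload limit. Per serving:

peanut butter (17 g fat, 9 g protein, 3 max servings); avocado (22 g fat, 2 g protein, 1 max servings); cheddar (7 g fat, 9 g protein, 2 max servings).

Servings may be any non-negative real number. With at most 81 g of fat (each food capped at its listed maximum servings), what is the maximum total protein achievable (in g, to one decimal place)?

Protein per g fat: cheddar 1.286, peanut butter 0.5294, avocado 0.09091.
Take 2 servings of cheddar: uses 14 g fat, +18.0 g protein (running total 18.0 g).
Take 3 servings of peanut butter: uses 51 g fat, +27.0 g protein (running total 45.0 g).
Take 0.7273 servings of avocado: uses 16 g fat, +1.5 g protein (running total 46.5 g).
Filling greedily by protein-per-g fat is optimal for one linear limit, giving 46.5 g.

46.5 g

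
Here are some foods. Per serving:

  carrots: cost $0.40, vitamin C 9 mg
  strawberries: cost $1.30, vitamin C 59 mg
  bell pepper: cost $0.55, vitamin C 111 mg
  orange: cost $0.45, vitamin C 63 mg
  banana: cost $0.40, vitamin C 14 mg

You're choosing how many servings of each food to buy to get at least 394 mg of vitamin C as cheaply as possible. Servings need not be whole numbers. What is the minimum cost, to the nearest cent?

Cost per mg of vitamin C: bell pepper $0.0050, orange $0.0071, strawberries $0.0220, banana $0.0286, carrots $0.0444.
With no serving limits, use only bell pepper: 394 mg / 111 mg = 3.55 servings × $0.55 = $1.95.

$1.95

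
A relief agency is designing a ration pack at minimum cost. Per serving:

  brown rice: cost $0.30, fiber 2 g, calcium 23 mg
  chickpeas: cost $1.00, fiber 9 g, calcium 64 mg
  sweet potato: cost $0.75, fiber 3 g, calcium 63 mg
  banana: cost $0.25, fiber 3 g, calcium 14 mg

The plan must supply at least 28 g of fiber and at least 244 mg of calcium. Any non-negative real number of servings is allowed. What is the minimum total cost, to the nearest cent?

$3.44

This is a tiny linear program; its minimum lies at a vertex of the feasible set. List the vertices and price them.
brown rice only: max(28/2, 244/23) = 14 servings → $4.20.
chickpeas only: max(28/9, 244/64) = 3.812 servings → $3.81.
sweet potato only: max(28/3, 244/63) = 9.333 servings → $7.00.
banana only: max(28/3, 244/14) = 17.43 servings → $4.36.
brown rice + chickpeas with both tight: 5.114 servings and 1.975 servings → $3.51.
brown rice + sweet potato: intersection lies outside the first quadrant.
brown rice + banana with both tight: 8.293 servings and 3.805 servings → $3.44.
chickpeas + sweet potato with both tight: 2.752 servings and 1.077 servings → $3.56.
chickpeas + banana: the both-tight solution has a negative serving — not a feasible corner.
sweet potato + banana with both tight: 2.313 servings and 7.02 servings → $3.49.
So the least-cost plan costs $3.44.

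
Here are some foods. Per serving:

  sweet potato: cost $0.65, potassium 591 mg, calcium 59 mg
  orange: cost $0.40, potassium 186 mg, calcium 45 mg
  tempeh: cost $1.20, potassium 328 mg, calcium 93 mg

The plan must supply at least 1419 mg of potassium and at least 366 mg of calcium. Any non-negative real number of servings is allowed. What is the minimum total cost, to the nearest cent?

$3.25

An LP optimum is at a vertex; with two nutrient constraints at most two foods are used. Check each candidate.
sweet potato only: max(1419/591, 366/59) = 6.203 servings → $4.03.
orange only: max(1419/186, 366/45) = 8.133 servings → $3.25.
tempeh only: max(1419/328, 366/93) = 4.326 servings → $5.19.
sweet potato + orange: intersection lies outside the first quadrant.
sweet potato + tempeh with both tight: 0.3347 servings and 3.723 servings → $4.69.
orange + tempeh with both tight: 4.696 servings and 1.663 servings → $3.87.
The minimum over all feasible corners is $3.25.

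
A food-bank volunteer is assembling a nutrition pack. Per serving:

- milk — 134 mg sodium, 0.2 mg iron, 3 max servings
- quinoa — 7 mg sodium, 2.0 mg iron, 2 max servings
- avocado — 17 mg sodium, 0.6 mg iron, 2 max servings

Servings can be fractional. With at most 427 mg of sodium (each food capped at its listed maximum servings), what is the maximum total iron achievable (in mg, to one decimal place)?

5.8 mg

Iron per mg sodium: quinoa 0.2857, avocado 0.03529, milk 0.001493.
Take 2 servings of quinoa: uses 14 mg sodium, +4.0 mg iron (running total 4.0 mg).
Take 2 servings of avocado: uses 34 mg sodium, +1.2 mg iron (running total 5.2 mg).
Take 2.828 servings of milk: uses 379 mg sodium, +0.6 mg iron (running total 5.8 mg).
Filling greedily by iron-per-mg sodium is optimal for one linear limit, giving 5.8 mg.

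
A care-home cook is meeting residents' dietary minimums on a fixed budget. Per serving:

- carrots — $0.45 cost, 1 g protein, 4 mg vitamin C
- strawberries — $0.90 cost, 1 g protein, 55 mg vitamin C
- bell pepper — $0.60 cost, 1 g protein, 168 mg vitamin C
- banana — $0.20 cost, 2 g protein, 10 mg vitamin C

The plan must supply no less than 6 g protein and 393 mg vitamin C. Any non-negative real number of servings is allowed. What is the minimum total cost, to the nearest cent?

$1.71

An LP optimum is at a vertex; with two nutrient constraints at most two foods are used. Check each candidate.
carrots only: max(6/1, 393/4) = 98.25 servings → $44.21.
strawberries only: max(6/1, 393/55) = 7.145 servings → $6.43.
bell pepper only: max(6/1, 393/168) = 6 servings → $3.60.
banana only: max(6/2, 393/10) = 39.3 servings → $7.86.
carrots + strawberries: the both-tight solution has a negative serving — not a feasible corner.
carrots + bell pepper with both tight: 3.75 servings and 2.25 servings → $3.04.
carrots + banana with both targets exact would need a negative amount; discard.
strawberries + bell pepper with both tight: 5.442 servings and 0.5575 servings → $5.23.
strawberries + banana: intersection lies outside the first quadrant.
bell pepper + banana with both tight: 2.227 servings and 1.887 servings → $1.71.
Cheapest feasible corner: $1.71.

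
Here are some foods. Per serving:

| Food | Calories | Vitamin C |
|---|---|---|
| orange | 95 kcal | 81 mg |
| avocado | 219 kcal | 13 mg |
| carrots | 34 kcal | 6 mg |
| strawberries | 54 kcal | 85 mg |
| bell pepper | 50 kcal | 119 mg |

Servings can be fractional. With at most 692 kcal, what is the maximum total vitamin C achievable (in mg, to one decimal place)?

1647.0 mg

Vitamin C per kcal: bell pepper 2.38, strawberries 1.574, orange 0.8526, carrots 0.1765, avocado 0.05936.
With no serving limits, spend the whole calories allowance on bell pepper: 692 kcal / 50 kcal × 119 mg = 1647.0 mg.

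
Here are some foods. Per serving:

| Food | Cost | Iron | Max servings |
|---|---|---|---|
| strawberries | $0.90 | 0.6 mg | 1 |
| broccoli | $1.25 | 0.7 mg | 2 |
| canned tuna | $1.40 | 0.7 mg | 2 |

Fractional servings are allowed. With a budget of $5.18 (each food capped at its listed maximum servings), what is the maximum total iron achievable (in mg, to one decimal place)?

Iron per dollar: strawberries 0.6667, broccoli 0.56, canned tuna 0.5.
Take 1 serving of strawberries: spends $0.90, +0.6 mg iron (running total 0.6 mg).
Take 2 servings of broccoli: spends $2.50, +1.4 mg iron (running total 2.0 mg).
Take 1.271 servings of canned tuna: spends $1.78, +0.9 mg iron (running total 2.9 mg).
Filling greedily by iron-per-dollar is optimal for one linear limit, giving 2.9 mg.

2.9 mg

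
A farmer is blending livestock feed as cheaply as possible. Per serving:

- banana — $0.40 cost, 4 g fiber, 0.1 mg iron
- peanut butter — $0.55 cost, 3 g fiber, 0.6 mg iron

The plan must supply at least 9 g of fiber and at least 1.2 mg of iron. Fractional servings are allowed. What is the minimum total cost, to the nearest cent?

At the optimum either one food covers both requirements or two foods hit both targets exactly; no other combination can be cheaper.
banana only: max(9/4, 1.2/0.1) = 12 servings → $4.80.
peanut butter only: max(9/3, 1.2/0.6) = 3 servings → $1.65.
banana + peanut butter with both tight: 0.8571 servings and 1.857 servings → $1.36.
So the least-cost plan costs $1.36.

$1.36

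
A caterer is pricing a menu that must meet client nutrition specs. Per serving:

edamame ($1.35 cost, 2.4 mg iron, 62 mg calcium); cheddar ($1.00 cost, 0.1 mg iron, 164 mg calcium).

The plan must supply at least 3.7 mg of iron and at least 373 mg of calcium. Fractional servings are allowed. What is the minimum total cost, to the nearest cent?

$3.70

Two binding constraints pin down two serving amounts, so the optimal mix uses at most two foods. The candidates are each food alone (scaled to the tighter of iron/calcium) and each pair with both constraints tight.
edamame only: max(3.7/2.4, 373/62) = 6.016 servings → $8.12.
cheddar only: max(3.7/0.1, 373/164) = 37 servings → $37.00.
edamame + cheddar with both tight: 1.47 servings and 1.719 servings → $3.70.
Cheapest feasible corner: $3.70.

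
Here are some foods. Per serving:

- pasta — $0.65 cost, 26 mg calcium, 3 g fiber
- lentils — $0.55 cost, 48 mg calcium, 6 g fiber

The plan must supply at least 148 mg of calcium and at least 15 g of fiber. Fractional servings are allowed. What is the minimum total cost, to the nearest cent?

With two linear requirements the optimum uses one or two foods; enumerate the corners.
pasta only: max(148/26, 15/3) = 5.692 servings → $3.70.
lentils only: max(148/48, 15/6) = 3.083 servings → $1.70.
pasta + lentils with both targets exact would need a negative amount; discard.
Cheapest feasible corner: $1.70.

$1.70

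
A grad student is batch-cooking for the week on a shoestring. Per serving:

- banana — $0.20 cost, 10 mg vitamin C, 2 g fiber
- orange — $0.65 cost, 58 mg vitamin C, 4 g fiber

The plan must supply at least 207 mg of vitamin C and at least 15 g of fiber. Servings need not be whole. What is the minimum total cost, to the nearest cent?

An LP optimum is at a vertex; with two nutrient constraints at most two foods are used. Check each candidate.
banana only: max(207/10, 15/2) = 20.7 servings → $4.14.
orange only: max(207/58, 15/4) = 3.75 servings → $2.44.
banana + orange with both tight: 0.5526 servings and 3.474 servings → $2.37.
Cheapest feasible corner: $2.37.

$2.37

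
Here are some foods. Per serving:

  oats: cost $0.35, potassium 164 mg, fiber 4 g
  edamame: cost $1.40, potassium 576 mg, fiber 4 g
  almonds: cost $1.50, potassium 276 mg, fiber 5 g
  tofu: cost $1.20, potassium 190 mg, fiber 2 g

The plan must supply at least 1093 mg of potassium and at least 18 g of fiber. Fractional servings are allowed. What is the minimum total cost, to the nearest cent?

A basic optimal solution has at most two foods positive. Try each food alone and each pair with both targets met exactly.
oats only: max(1093/164, 18/4) = 6.665 servings → $2.33.
edamame only: max(1093/576, 18/4) = 4.5 servings → $6.30.
almonds only: max(1093/276, 18/5) = 3.96 servings → $5.94.
tofu only: max(1093/190, 18/2) = 9 servings → $10.80.
oats + edamame with both tight: 3.638 servings and 0.8617 servings → $2.48.
oats + almonds with both targets exact would need a negative amount; discard.
oats + tofu with both tight: 2.856 servings and 3.287 servings → $4.94.
edamame + almonds with both tight: 0.2798 servings and 3.376 servings → $5.46.
edamame + tofu with both targets exact would need a negative amount; discard.
almonds + tofu with both tight: 3.101 servings and 1.249 servings → $6.15.
The minimum over all feasible corners is $2.33.

$2.33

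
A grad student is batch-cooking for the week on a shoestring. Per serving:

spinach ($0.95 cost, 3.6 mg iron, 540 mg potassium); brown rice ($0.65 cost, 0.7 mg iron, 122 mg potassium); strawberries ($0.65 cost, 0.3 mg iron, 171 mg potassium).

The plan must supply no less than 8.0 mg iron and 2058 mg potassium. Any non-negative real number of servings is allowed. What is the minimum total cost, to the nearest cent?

For a min-cost LP with two ≥-constraints, a basic feasible solution has at most two positive variables.
spinach only: max(8.0/3.6, 2058/540) = 3.811 servings → $3.62.
brown rice only: max(8.0/0.7, 2058/122) = 16.87 servings → $10.96.
strawberries only: max(8.0/0.3, 2058/171) = 26.67 servings → $17.33.
spinach + brown rice: the both-tight solution has a negative serving — not a feasible corner.
spinach + strawberries with both tight: 1.655 servings and 6.81 servings → $6.00.
brown rice + strawberries with both tight: 9.032 servings and 5.591 servings → $9.51.
Cheapest feasible corner: $3.62.

$3.62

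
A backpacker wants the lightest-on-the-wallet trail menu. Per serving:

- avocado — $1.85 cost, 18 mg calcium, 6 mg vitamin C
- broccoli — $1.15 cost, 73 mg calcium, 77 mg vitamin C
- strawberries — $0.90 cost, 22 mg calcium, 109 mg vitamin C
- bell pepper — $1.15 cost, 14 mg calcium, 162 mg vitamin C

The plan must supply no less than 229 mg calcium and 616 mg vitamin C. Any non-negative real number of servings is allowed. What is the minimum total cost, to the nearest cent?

$5.97

Check every corner: each single food scaled to meet both minima, and each pair solved so both constraints bind.
avocado only: max(229/18, 616/6) = 102.7 servings → $189.93.
broccoli only: max(229/73, 616/77) = 8 servings → $9.20.
strawberries only: max(229/22, 616/109) = 10.41 servings → $9.37.
bell pepper only: max(229/14, 616/162) = 16.36 servings → $18.81.
avocado + broccoli: the both-tight solution has a negative serving — not a feasible corner.
avocado + strawberries with both tight: 6.234 servings and 5.308 servings → $16.31.
avocado + bell pepper with both tight: 10.05 servings and 3.43 servings → $22.55.
broccoli + strawberries with both tight: 1.822 servings and 4.365 servings → $6.02.
broccoli + bell pepper with both tight: 2.649 servings and 2.543 servings → $5.97.
strawberries + bell pepper with both targets exact would need a negative amount; discard.
The minimum over all feasible corners is $5.97.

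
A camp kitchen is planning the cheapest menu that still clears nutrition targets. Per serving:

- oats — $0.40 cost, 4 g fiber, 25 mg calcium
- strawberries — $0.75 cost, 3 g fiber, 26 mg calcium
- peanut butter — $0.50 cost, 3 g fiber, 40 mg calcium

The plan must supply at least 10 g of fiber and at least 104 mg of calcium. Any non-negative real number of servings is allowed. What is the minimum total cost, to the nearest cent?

$1.39

Two binding constraints pin down two serving amounts, so the optimal mix uses at most two foods. The candidates are each food alone (scaled to the tighter of fiber/calcium) and each pair with both constraints tight.
oats only: max(10/4, 104/25) = 4.16 servings → $1.66.
strawberries only: max(10/3, 104/26) = 4 servings → $3.00.
peanut butter only: max(10/3, 104/40) = 3.333 servings → $1.67.
oats + strawberries: the both-tight solution has a negative serving — not a feasible corner.
oats + peanut butter with both tight: 1.035 servings and 1.953 servings → $1.39.
strawberries + peanut butter with both tight: 2.095 servings and 1.238 servings → $2.19.
Cheapest feasible corner: $1.39.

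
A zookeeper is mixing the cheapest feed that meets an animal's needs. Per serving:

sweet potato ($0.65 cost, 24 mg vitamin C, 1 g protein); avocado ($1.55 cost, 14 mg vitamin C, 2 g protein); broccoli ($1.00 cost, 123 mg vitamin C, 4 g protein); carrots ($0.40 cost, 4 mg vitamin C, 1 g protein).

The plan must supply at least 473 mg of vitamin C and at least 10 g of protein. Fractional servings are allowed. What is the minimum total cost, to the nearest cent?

An LP optimum is at a vertex; with two nutrient constraints at most two foods are used. Check each candidate.
sweet potato only: max(473/24, 10/1) = 19.71 servings → $12.81.
avocado only: max(473/14, 10/2) = 33.79 servings → $52.37.
broccoli only: max(473/123, 10/4) = 3.846 servings → $3.85.
carrots only: max(473/4, 10/1) = 118.2 servings → $47.30.
sweet potato + avocado: intersection lies outside the first quadrant.
sweet potato + broccoli: the both-tight solution has a negative serving — not a feasible corner.
sweet potato + carrots: intersection lies outside the first quadrant.
avocado + broccoli: the both-tight solution has a negative serving — not a feasible corner.
avocado + carrots: the both-tight solution has a negative serving — not a feasible corner.
broccoli + carrots: the both-tight solution has a negative serving — not a feasible corner.
So the least-cost plan costs $3.85.

$3.85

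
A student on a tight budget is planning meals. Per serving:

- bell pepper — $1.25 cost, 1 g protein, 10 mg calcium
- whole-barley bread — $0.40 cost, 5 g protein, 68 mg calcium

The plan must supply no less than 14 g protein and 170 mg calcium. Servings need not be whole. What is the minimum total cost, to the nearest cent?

Compare the cost at each extreme point of the feasible region.
bell pepper only: max(14/1, 170/10) = 17 servings → $21.25.
whole-barley bread only: max(14/5, 170/68) = 2.8 servings → $1.12.
bell pepper + whole-barley bread with both tight: 5.667 servings and 1.667 servings → $7.75.
So the least-cost plan costs $1.12.

$1.12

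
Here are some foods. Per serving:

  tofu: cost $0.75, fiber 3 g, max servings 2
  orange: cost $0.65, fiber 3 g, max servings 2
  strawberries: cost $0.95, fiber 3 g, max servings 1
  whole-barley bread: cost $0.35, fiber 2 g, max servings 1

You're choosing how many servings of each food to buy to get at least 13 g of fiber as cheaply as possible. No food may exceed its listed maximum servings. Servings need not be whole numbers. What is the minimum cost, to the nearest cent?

Cost per g of fiber: whole-barley bread $0.1750, orange $0.2167, tofu $0.2500, strawberries $0.3167.
Take 1 serving of whole-barley bread: +2.0 g fiber for $0.35 (total $0.35, still need 11.0 g).
Take 2 servings of orange: +6.0 g fiber for $1.30 (total $1.65, still need 5.0 g).
Take 1.667 servings of tofu: +5.0 g fiber for $1.25 (total $2.90, still need 0.0 g).
Filling from the cheapest source first is optimal under one linear minimum: $2.90.

$2.90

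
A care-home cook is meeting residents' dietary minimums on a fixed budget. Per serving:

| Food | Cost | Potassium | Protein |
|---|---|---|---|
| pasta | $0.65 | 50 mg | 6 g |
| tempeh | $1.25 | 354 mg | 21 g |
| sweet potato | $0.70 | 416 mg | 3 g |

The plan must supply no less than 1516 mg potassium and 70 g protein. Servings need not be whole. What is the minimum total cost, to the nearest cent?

pasta only: max(1516/50, 70/6) = 30.32 servings → $19.71.
tempeh only: max(1516/354, 70/21) = 4.282 servings → $5.35.
sweet potato only: max(1516/416, 70/3) = 23.33 servings → $16.33.
pasta + tempeh: intersection lies outside the first quadrant.
pasta + sweet potato with both tight: 10.47 servings and 2.385 servings → $8.48.
tempeh + sweet potato with both tight: 3.202 servings and 0.9195 servings → $4.65.
The minimum over all feasible corners is $4.65.

$4.65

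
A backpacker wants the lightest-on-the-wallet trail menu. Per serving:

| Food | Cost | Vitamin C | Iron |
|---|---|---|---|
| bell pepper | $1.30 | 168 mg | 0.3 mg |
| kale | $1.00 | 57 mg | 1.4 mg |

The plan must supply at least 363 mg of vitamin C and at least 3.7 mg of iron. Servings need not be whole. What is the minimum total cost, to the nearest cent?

$4.12

An LP optimum is at a vertex; with two nutrient constraints at most two foods are used. Check each candidate.
bell pepper only: max(363/168, 3.7/0.3) = 12.33 servings → $16.03.
kale only: max(363/57, 3.7/1.4) = 6.368 servings → $6.37.
bell pepper + kale with both tight: 1.363 servings and 2.351 servings → $4.12.
So the least-cost plan costs $4.12.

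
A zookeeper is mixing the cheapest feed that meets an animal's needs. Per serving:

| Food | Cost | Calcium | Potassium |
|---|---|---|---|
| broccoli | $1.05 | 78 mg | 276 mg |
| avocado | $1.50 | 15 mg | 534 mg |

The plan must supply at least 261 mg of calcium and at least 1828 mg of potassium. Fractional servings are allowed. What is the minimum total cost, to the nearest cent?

$5.95

Minimising a linear cost over {calcium ≥ 261, potassium ≥ 1828, servings ≥ 0} — the optimum is at a vertex, using one or two foods.
broccoli only: max(261/78, 1828/276) = 6.623 servings → $6.95.
avocado only: max(261/15, 1828/534) = 17.4 servings → $26.10.
broccoli + avocado with both tight: 2.984 servings and 1.881 servings → $5.95.
Cheapest feasible corner: $5.95.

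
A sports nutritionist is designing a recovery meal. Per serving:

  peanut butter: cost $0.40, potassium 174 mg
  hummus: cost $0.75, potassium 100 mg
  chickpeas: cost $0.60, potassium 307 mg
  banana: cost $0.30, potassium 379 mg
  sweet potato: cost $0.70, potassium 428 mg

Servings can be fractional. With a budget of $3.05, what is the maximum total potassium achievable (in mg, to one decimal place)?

3853.2 mg

Potassium per dollar: banana 1263, sweet potato 611.4, chickpeas 511.7, peanut butter 435, hummus 133.3.
With no serving limits, spend the whole cost allowance on banana: $3.05 / $0.30 × 379 mg = 3853.2 mg.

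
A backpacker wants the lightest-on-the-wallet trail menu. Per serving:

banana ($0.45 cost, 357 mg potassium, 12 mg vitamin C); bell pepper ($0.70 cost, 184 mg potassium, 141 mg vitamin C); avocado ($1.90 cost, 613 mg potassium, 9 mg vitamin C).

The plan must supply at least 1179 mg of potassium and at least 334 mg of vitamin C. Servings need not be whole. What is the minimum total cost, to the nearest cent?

Two binding constraints pin down two serving amounts, so the optimal mix uses at most two foods. The candidates are each food alone (scaled to the tighter of potassium/vitamin C) and each pair with both constraints tight.
banana only: max(1179/357, 334/12) = 27.83 servings → $12.53.
bell pepper only: max(1179/184, 334/141) = 6.408 servings → $4.49.
avocado only: max(1179/613, 334/9) = 37.11 servings → $70.51.
banana + bell pepper with both tight: 2.177 servings and 2.184 servings → $2.51.
banana + avocado with both targets exact would need a negative amount; discard.
bell pepper + avocado with both tight: 2.29 servings and 1.236 servings → $3.95.
The minimum over all feasible corners is $2.51.

$2.51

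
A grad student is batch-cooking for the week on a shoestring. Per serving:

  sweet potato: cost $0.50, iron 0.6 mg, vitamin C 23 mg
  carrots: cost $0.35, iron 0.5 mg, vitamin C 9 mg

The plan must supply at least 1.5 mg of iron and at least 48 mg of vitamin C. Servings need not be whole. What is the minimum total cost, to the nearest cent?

The cheapest plan sits at a corner of the feasible region — with two constraints it uses at most two foods.
sweet potato only: max(1.5/0.6, 48/23) = 2.5 servings → $1.25.
carrots only: max(1.5/0.5, 48/9) = 5.333 servings → $1.87.
sweet potato + carrots with both tight: 1.721 servings and 0.9344 servings → $1.19.
The minimum over all feasible corners is $1.19.

$1.19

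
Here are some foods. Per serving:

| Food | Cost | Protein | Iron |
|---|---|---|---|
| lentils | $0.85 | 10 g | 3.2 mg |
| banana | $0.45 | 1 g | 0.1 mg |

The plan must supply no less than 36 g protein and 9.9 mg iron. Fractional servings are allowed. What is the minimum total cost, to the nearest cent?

lentils only: max(36/10, 9.9/3.2) = 3.6 servings → $3.06.
banana only: max(36/1, 9.9/0.1) = 99 servings → $44.55.
lentils + banana with both tight: 2.864 servings and 7.364 servings → $5.75.
Cheapest feasible corner: $3.06.

$3.06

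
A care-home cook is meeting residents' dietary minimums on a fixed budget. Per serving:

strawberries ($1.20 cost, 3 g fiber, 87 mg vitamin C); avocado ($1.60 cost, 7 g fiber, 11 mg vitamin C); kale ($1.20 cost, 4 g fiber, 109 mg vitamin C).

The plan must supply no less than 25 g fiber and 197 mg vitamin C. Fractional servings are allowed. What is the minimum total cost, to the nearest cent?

$6.15

strawberries only: max(25/3, 197/87) = 8.333 servings → $10.00.
avocado only: max(25/7, 197/11) = 17.91 servings → $28.65.
kale only: max(25/4, 197/109) = 6.25 servings → $7.50.
strawberries + avocado with both tight: 1.917 servings and 2.75 servings → $6.70.
strawberries + kale: the both-tight solution has a negative serving — not a feasible corner.
avocado + kale with both tight: 2.694 servings and 1.535 servings → $6.15.
The minimum over all feasible corners is $6.15.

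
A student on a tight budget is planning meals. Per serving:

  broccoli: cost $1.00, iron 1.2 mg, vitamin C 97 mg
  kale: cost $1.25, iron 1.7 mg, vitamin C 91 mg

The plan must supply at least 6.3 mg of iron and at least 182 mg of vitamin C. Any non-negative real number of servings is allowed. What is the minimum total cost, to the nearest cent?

$4.63

A basic optimal solution has at most two foods positive. Try each food alone and each pair with both targets met exactly.
broccoli only: max(6.3/1.2, 182/97) = 5.25 servings → $5.25.
kale only: max(6.3/1.7, 182/91) = 3.706 servings → $4.63.
broccoli + kale: intersection lies outside the first quadrant.
Cheapest feasible corner: $4.63.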